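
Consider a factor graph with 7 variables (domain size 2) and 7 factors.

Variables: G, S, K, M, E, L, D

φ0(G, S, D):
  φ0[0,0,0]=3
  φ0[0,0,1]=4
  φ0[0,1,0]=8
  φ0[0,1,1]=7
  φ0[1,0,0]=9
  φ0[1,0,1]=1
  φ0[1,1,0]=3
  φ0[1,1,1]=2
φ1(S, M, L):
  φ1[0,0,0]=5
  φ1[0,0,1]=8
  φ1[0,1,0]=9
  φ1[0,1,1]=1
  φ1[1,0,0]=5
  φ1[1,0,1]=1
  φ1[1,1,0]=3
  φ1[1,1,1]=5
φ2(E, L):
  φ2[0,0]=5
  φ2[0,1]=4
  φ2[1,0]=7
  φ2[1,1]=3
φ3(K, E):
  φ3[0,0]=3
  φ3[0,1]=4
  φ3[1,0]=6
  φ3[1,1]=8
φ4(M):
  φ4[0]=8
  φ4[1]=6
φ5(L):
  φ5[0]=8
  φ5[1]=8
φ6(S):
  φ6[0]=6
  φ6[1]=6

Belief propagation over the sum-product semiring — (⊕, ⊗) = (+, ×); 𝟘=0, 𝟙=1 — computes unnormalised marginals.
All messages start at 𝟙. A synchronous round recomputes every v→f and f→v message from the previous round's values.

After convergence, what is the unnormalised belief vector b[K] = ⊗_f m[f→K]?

init: all messages = 𝟙 over 2 values
r1 m[φ0→G] = [22, 15]
r1 m[φ0→S] = [17, 20]
r1 m[φ0→D] = [23, 14]
r1 m[φ1→S] = [23, 14]
r1 m[φ1→M] = [19, 18]
r1 m[φ1→L] = [22, 15]
r1 m[φ2→E] = [9, 10]
r1 m[φ2→L] = [12, 7]
r1 m[φ3→K] = [7, 14]
r1 m[φ3→E] = [9, 12]
r1 m[φ4→M] = [8, 6]
r1 m[φ5→L] = [8, 8]
r1 m[φ6→S] = [6, 6]
r1 m[G→φ0] = [1, 1]
r1 m[S→φ0] = [1, 1]
r1 m[S→φ1] = [1, 1]
r1 m[S→φ6] = [1, 1]
r1 m[K→φ3] = [1, 1]
r1 m[M→φ1] = [1, 1]
r1 m[M→φ4] = [1, 1]
r1 m[E→φ2] = [1, 1]
r1 m[E→φ3] = [1, 1]
r1 m[L→φ1] = [1, 1]
r1 m[L→φ2] = [1, 1]
r1 m[L→φ5] = [1, 1]
r1 m[D→φ0] = [1, 1]
r2 m[φ0→G] = [22, 15]
r2 m[φ0→S] = [17, 20]
r2 m[φ0→D] = [23, 14]
r2 m[φ1→S] = [23, 14]
r2 m[φ1→M] = [19, 18]
r2 m[φ1→L] = [22, 15]
r2 m[φ2→E] = [9, 10]
r2 m[φ2→L] = [12, 7]
r2 m[φ3→K] = [7, 14]
r2 m[φ3→E] = [9, 12]
r2 m[φ4→M] = [8, 6]
r2 m[φ5→L] = [8, 8]
r2 m[φ6→S] = [6, 6]
r2 m[G→φ0] = [1, 1]
r2 m[S→φ0] = [138, 84]
r2 m[S→φ1] = [102, 120]
r2 m[S→φ6] = [391, 280]
r2 m[K→φ3] = [1, 1]
r2 m[M→φ1] = [8, 6]
r2 m[M→φ4] = [19, 18]
r2 m[E→φ2] = [9, 12]
r2 m[E→φ3] = [9, 10]
r2 m[L→φ1] = [96, 56]
r2 m[L→φ2] = [176, 120]
r2 m[L→φ5] = [264, 105]
r2 m[D→φ0] = [1, 1]
r3 m[φ0→G] = [2226, 1800]
r3 m[φ0→S] = [17, 20]
r3 m[φ0→D] = [2580, 1446]
r3 m[φ1→S] = [12944, 7696]
r3 m[φ1→M] = [158976, 162000]
r3 m[φ1→L] = [16548, 11700]
r3 m[φ2→E] = [1360, 1592]
r3 m[φ2→L] = [129, 72]
r3 m[φ3→K] = [67, 134]
r3 m[φ3→E] = [9, 12]
r3 m[φ4→M] = [8, 6]
r3 m[φ5→L] = [8, 8]
r3 m[φ6→S] = [6, 6]
r3 m[G→φ0] = [1, 1]
r3 m[S→φ0] = [138, 84]
r3 m[S→φ1] = [102, 120]
r3 m[S→φ6] = [391, 280]
r3 m[K→φ3] = [1, 1]
r3 m[M→φ1] = [8, 6]
r3 m[M→φ4] = [19, 18]
r3 m[E→φ2] = [9, 12]
r3 m[E→φ3] = [9, 10]
r3 m[L→φ1] = [96, 56]
r3 m[L→φ2] = [176, 120]
r3 m[L→φ5] = [264, 105]
r3 m[D→φ0] = [1, 1]
r4 m[φ0→G] = [2226, 1800]
r4 m[φ0→S] = [17, 20]
r4 m[φ0→D] = [2580, 1446]
r4 m[φ1→S] = [12944, 7696]
r4 m[φ1→M] = [158976, 162000]
r4 m[φ1→L] = [16548, 11700]
r4 m[φ2→E] = [1360, 1592]
r4 m[φ2→L] = [129, 72]
r4 m[φ3→K] = [67, 134]
r4 m[φ3→E] = [9, 12]
r4 m[φ4→M] = [8, 6]
r4 m[φ5→L] = [8, 8]
r4 m[φ6→S] = [6, 6]
r4 m[G→φ0] = [1, 1]
r4 m[S→φ0] = [77664, 46176]
r4 m[S→φ1] = [102, 120]
r4 m[S→φ6] = [220048, 153920]
r4 m[K→φ3] = [1, 1]
r4 m[M→φ1] = [8, 6]
r4 m[M→φ4] = [158976, 162000]
r4 m[E→φ2] = [9, 12]
r4 m[E→φ3] = [1360, 1592]
r4 m[L→φ1] = [1032, 576]
r4 m[L→φ2] = [132384, 93600]
r4 m[L→φ5] = [2134692, 842400]
r4 m[D→φ0] = [1, 1]
r5 m[φ0→G] = [1236288, 1007520]
r5 m[φ0→S] = [17, 20]
r5 m[φ0→D] = [1439904, 803904]
r5 m[φ1→S] = [137328, 81744]
r5 m[φ1→M] = [1684656, 1723248]
r5 m[φ1→L] = [16548, 11700]
r5 m[φ2→E] = [1036320, 1207488]
r5 m[φ2→L] = [129, 72]
r5 m[φ3→K] = [10448, 20896]
r5 m[φ3→E] = [9, 12]
r5 m[φ4→M] = [8, 6]
r5 m[φ5→L] = [8, 8]
r5 m[φ6→S] = [6, 6]
r5 m[G→φ0] = [1, 1]
r5 m[S→φ0] = [77664, 46176]
r5 m[S→φ1] = [102, 120]
r5 m[S→φ6] = [220048, 153920]
r5 m[K→φ3] = [1, 1]
r5 m[M→φ1] = [8, 6]
r5 m[M→φ4] = [158976, 162000]
r5 m[E→φ2] = [9, 12]
r5 m[E→φ3] = [1360, 1592]
r5 m[L→φ1] = [1032, 576]
r5 m[L→φ2] = [132384, 93600]
r5 m[L→φ5] = [2134692, 842400]
r5 m[D→φ0] = [1, 1]
r6 m[φ0→G] = [1236288, 1007520]
r6 m[φ0→S] = [17, 20]
r6 m[φ0→D] = [1439904, 803904]
r6 m[φ1→S] = [137328, 81744]
r6 m[φ1→M] = [1684656, 1723248]
r6 m[φ1→L] = [16548, 11700]
r6 m[φ2→E] = [1036320, 1207488]
r6 m[φ2→L] = [129, 72]
r6 m[φ3→K] = [10448, 20896]
r6 m[φ3→E] = [9, 12]
r6 m[φ4→M] = [8, 6]
r6 m[φ5→L] = [8, 8]
r6 m[φ6→S] = [6, 6]
r6 m[G→φ0] = [1, 1]
r6 m[S→φ0] = [823968, 490464]
r6 m[S→φ1] = [102, 120]
r6 m[S→φ6] = [2334576, 1634880]
r6 m[K→φ3] = [1, 1]
r6 m[M→φ1] = [8, 6]
r6 m[M→φ4] = [1684656, 1723248]
r6 m[E→φ2] = [9, 12]
r6 m[E→φ3] = [1036320, 1207488]
r6 m[L→φ1] = [1032, 576]
r6 m[L→φ2] = [132384, 93600]
r6 m[L→φ5] = [2134692, 842400]
r6 m[D→φ0] = [1, 1]
r7 m[φ0→G] = [13124736, 10692000]
r7 m[φ0→S] = [17, 20]
r7 m[φ0→D] = [15282720, 8534016]
r7 m[φ1→S] = [137328, 81744]
r7 m[φ1→M] = [1684656, 1723248]
r7 m[φ1→L] = [16548, 11700]
r7 m[φ2→E] = [1036320, 1207488]
r7 m[φ2→L] = [129, 72]
r7 m[φ3→K] = [7938912, 15877824]
r7 m[φ3→E] = [9, 12]
r7 m[φ4→M] = [8, 6]
r7 m[φ5→L] = [8, 8]
r7 m[φ6→S] = [6, 6]
r7 m[G→φ0] = [1, 1]
r7 m[S→φ0] = [823968, 490464]
r7 m[S→φ1] = [102, 120]
r7 m[S→φ6] = [2334576, 1634880]
r7 m[K→φ3] = [1, 1]
r7 m[M→φ1] = [8, 6]
r7 m[M→φ4] = [1684656, 1723248]
r7 m[E→φ2] = [9, 12]
r7 m[E→φ3] = [1036320, 1207488]
r7 m[L→φ1] = [1032, 576]
r7 m[L→φ2] = [132384, 93600]
r7 m[L→φ5] = [2134692, 842400]
r7 m[D→φ0] = [1, 1]
r8 m[φ0→G] = [13124736, 10692000]
r8 m[φ0→S] = [17, 20]
r8 m[φ0→D] = [15282720, 8534016]
r8 m[φ1→S] = [137328, 81744]
r8 m[φ1→M] = [1684656, 1723248]
r8 m[φ1→L] = [16548, 11700]
r8 m[φ2→E] = [1036320, 1207488]
r8 m[φ2→L] = [129, 72]
r8 m[φ3→K] = [7938912, 15877824]
r8 m[φ3→E] = [9, 12]
r8 m[φ4→M] = [8, 6]
r8 m[φ5→L] = [8, 8]
r8 m[φ6→S] = [6, 6]
r8 m[G→φ0] = [1, 1]
r8 m[S→φ0] = [823968, 490464]
r8 m[S→φ1] = [102, 120]
r8 m[S→φ6] = [2334576, 1634880]
r8 m[K→φ3] = [1, 1]
r8 m[M→φ1] = [8, 6]
r8 m[M→φ4] = [1684656, 1723248]
r8 m[E→φ2] = [9, 12]
r8 m[E→φ3] = [1036320, 1207488]
r8 m[L→φ1] = [1032, 576]
r8 m[L→φ2] = [132384, 93600]
r8 m[L→φ5] = [2134692, 842400]
r8 m[D→φ0] = [1, 1]
fixed point reached at round 8
b[K] = ⊗ incoming = [7938912, 15877824]

b[K] = [7938912, 15877824]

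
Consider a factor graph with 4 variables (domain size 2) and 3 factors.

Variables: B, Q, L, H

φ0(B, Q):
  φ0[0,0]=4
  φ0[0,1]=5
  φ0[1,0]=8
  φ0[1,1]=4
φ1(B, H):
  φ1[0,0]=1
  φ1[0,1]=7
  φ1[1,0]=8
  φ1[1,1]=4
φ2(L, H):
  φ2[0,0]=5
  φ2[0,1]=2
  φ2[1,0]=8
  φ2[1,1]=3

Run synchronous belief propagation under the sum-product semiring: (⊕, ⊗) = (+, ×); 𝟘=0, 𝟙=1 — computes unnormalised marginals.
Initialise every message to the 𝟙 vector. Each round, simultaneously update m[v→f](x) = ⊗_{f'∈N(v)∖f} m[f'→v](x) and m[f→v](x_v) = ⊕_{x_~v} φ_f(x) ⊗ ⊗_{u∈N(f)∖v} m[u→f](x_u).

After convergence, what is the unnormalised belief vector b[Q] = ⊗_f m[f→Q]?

init: all messages = 𝟙 over 2 values
r1 m[φ0→B] = [9, 12]
r1 m[φ0→Q] = [12, 9]
r1 m[φ1→B] = [8, 12]
r1 m[φ1→H] = [9, 11]
r1 m[φ2→L] = [7, 11]
r1 m[φ2→H] = [13, 5]
r1 m[B→φ0] = [1, 1]
r1 m[B→φ1] = [1, 1]
r1 m[Q→φ0] = [1, 1]
r1 m[L→φ2] = [1, 1]
r1 m[H→φ1] = [1, 1]
r1 m[H→φ2] = [1, 1]
r2 m[φ0→B] = [9, 12]
r2 m[φ0→Q] = [12, 9]
r2 m[φ1→B] = [8, 12]
r2 m[φ1→H] = [9, 11]
r2 m[φ2→L] = [7, 11]
r2 m[φ2→H] = [13, 5]
r2 m[B→φ0] = [8, 12]
r2 m[B→φ1] = [9, 12]
r2 m[Q→φ0] = [1, 1]
r2 m[L→φ2] = [1, 1]
r2 m[H→φ1] = [13, 5]
r2 m[H→φ2] = [9, 11]
r3 m[φ0→B] = [9, 12]
r3 m[φ0→Q] = [128, 88]
r3 m[φ1→B] = [48, 124]
r3 m[φ1→H] = [105, 111]
r3 m[φ2→L] = [67, 105]
r3 m[φ2→H] = [13, 5]
r3 m[B→φ0] = [8, 12]
r3 m[B→φ1] = [9, 12]
r3 m[Q→φ0] = [1, 1]
r3 m[L→φ2] = [1, 1]
r3 m[H→φ1] = [13, 5]
r3 m[H→φ2] = [9, 11]
r4 m[φ0→B] = [9, 12]
r4 m[φ0→Q] = [128, 88]
r4 m[φ1→B] = [48, 124]
r4 m[φ1→H] = [105, 111]
r4 m[φ2→L] = [67, 105]
r4 m[φ2→H] = [13, 5]
r4 m[B→φ0] = [48, 124]
r4 m[B→φ1] = [9, 12]
r4 m[Q→φ0] = [1, 1]
r4 m[L→φ2] = [1, 1]
r4 m[H→φ1] = [13, 5]
r4 m[H→φ2] = [105, 111]
r5 m[φ0→B] = [9, 12]
r5 m[φ0→Q] = [1184, 736]
r5 m[φ1→B] = [48, 124]
r5 m[φ1→H] = [105, 111]
r5 m[φ2→L] = [747, 1173]
r5 m[φ2→H] = [13, 5]
r5 m[B→φ0] = [48, 124]
r5 m[B→φ1] = [9, 12]
r5 m[Q→φ0] = [1, 1]
r5 m[L→φ2] = [1, 1]
r5 m[H→φ1] = [13, 5]
r5 m[H→φ2] = [105, 111]
r6 m[φ0→B] = [9, 12]
r6 m[φ0→Q] = [1184, 736]
r6 m[φ1→B] = [48, 124]
r6 m[φ1→H] = [105, 111]
r6 m[φ2→L] = [747, 1173]
r6 m[φ2→H] = [13, 5]
r6 m[B→φ0] = [48, 124]
r6 m[B→φ1] = [9, 12]
r6 m[Q→φ0] = [1, 1]
r6 m[L→φ2] = [1, 1]
r6 m[H→φ1] = [13, 5]
r6 m[H→φ2] = [105, 111]
fixed point reached at round 6
b[Q] = ⊗ incoming = [1184, 736]

b[Q] = [1184, 736]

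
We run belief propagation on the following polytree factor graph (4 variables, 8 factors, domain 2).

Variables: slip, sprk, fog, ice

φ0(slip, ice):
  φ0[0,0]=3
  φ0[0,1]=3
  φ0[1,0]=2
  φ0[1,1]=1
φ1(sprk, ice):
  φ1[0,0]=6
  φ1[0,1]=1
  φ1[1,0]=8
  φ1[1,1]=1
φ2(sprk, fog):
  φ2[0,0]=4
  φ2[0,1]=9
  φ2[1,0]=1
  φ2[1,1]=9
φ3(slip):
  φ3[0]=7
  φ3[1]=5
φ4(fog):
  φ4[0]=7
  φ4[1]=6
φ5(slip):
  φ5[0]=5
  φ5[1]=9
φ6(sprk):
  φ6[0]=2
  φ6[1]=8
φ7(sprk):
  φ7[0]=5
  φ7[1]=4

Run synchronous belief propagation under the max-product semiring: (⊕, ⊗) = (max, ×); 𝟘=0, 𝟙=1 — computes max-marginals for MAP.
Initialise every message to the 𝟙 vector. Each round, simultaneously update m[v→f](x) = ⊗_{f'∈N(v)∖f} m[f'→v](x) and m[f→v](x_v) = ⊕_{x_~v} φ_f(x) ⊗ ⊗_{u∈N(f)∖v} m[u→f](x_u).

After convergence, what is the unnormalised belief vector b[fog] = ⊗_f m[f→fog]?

b[fog] = [188160, 1451520]

init: all messages = 𝟙 over 2 values
r1 m[φ0→slip] = [3, 2]
r1 m[φ0→ice] = [3, 3]
r1 m[φ1→sprk] = [6, 8]
r1 m[φ1→ice] = [8, 1]
r1 m[φ2→sprk] = [9, 9]
r1 m[φ2→fog] = [4, 9]
r1 m[φ3→slip] = [7, 5]
r1 m[φ4→fog] = [7, 6]
r1 m[φ5→slip] = [5, 9]
r1 m[φ6→sprk] = [2, 8]
r1 m[φ7→sprk] = [5, 4]
r1 m[slip→φ0] = [1, 1]
r1 m[slip→φ3] = [1, 1]
r1 m[slip→φ5] = [1, 1]
r1 m[sprk→φ1] = [1, 1]
r1 m[sprk→φ2] = [1, 1]
r1 m[sprk→φ6] = [1, 1]
r1 m[sprk→φ7] = [1, 1]
r1 m[fog→φ2] = [1, 1]
r1 m[fog→φ4] = [1, 1]
r1 m[ice→φ0] = [1, 1]
r1 m[ice→φ1] = [1, 1]
r2 m[φ0→slip] = [3, 2]
r2 m[φ0→ice] = [3, 3]
r2 m[φ1→sprk] = [6, 8]
r2 m[φ1→ice] = [8, 1]
r2 m[φ2→sprk] = [9, 9]
r2 m[φ2→fog] = [4, 9]
r2 m[φ3→slip] = [7, 5]
r2 m[φ4→fog] = [7, 6]
r2 m[φ5→slip] = [5, 9]
r2 m[φ6→sprk] = [2, 8]
r2 m[φ7→sprk] = [5, 4]
r2 m[slip→φ0] = [35, 45]
r2 m[slip→φ3] = [15, 18]
r2 m[slip→φ5] = [21, 10]
r2 m[sprk→φ1] = [90, 288]
r2 m[sprk→φ2] = [60, 256]
r2 m[sprk→φ6] = [270, 288]
r2 m[sprk→φ7] = [108, 576]
r2 m[fog→φ2] = [7, 6]
r2 m[fog→φ4] = [4, 9]
r2 m[ice→φ0] = [8, 1]
r2 m[ice→φ1] = [3, 3]
r3 m[φ0→slip] = [24, 16]
r3 m[φ0→ice] = [105, 105]
r3 m[φ1→sprk] = [18, 24]
r3 m[φ1→ice] = [2304, 288]
r3 m[φ2→sprk] = [54, 54]
r3 m[φ2→fog] = [256, 2304]
r3 m[φ3→slip] = [7, 5]
r3 m[φ4→fog] = [7, 6]
r3 m[φ5→slip] = [5, 9]
r3 m[φ6→sprk] = [2, 8]
r3 m[φ7→sprk] = [5, 4]
r3 m[slip→φ0] = [35, 45]
r3 m[slip→φ3] = [15, 18]
r3 m[slip→φ5] = [21, 10]
r3 m[sprk→φ1] = [90, 288]
r3 m[sprk→φ2] = [60, 256]
r3 m[sprk→φ6] = [270, 288]
r3 m[sprk→φ7] = [108, 576]
r3 m[fog→φ2] = [7, 6]
r3 m[fog→φ4] = [4, 9]
r3 m[ice→φ0] = [8, 1]
r3 m[ice→φ1] = [3, 3]
r4 m[φ0→slip] = [24, 16]
r4 m[φ0→ice] = [105, 105]
r4 m[φ1→sprk] = [18, 24]
r4 m[φ1→ice] = [2304, 288]
r4 m[φ2→sprk] = [54, 54]
r4 m[φ2→fog] = [256, 2304]
r4 m[φ3→slip] = [7, 5]
r4 m[φ4→fog] = [7, 6]
r4 m[φ5→slip] = [5, 9]
r4 m[φ6→sprk] = [2, 8]
r4 m[φ7→sprk] = [5, 4]
r4 m[slip→φ0] = [35, 45]
r4 m[slip→φ3] = [120, 144]
r4 m[slip→φ5] = [168, 80]
r4 m[sprk→φ1] = [540, 1728]
r4 m[sprk→φ2] = [180, 768]
r4 m[sprk→φ6] = [4860, 5184]
r4 m[sprk→φ7] = [1944, 10368]
r4 m[fog→φ2] = [7, 6]
r4 m[fog→φ4] = [256, 2304]
r4 m[ice→φ0] = [2304, 288]
r4 m[ice→φ1] = [105, 105]
r5 m[φ0→slip] = [6912, 4608]
r5 m[φ0→ice] = [105, 105]
r5 m[φ1→sprk] = [630, 840]
r5 m[φ1→ice] = [13824, 1728]
r5 m[φ2→sprk] = [54, 54]
r5 m[φ2→fog] = [768, 6912]
r5 m[φ3→slip] = [7, 5]
r5 m[φ4→fog] = [7, 6]
r5 m[φ5→slip] = [5, 9]
r5 m[φ6→sprk] = [2, 8]
r5 m[φ7→sprk] = [5, 4]
r5 m[slip→φ0] = [35, 45]
r5 m[slip→φ3] = [120, 144]
r5 m[slip→φ5] = [168, 80]
r5 m[sprk→φ1] = [540, 1728]
r5 m[sprk→φ2] = [180, 768]
r5 m[sprk→φ6] = [4860, 5184]
r5 m[sprk→φ7] = [1944, 10368]
r5 m[fog→φ2] = [7, 6]
r5 m[fog→φ4] = [256, 2304]
r5 m[ice→φ0] = [2304, 288]
r5 m[ice→φ1] = [105, 105]
r6 m[φ0→slip] = [6912, 4608]
r6 m[φ0→ice] = [105, 105]
r6 m[φ1→sprk] = [630, 840]
r6 m[φ1→ice] = [13824, 1728]
r6 m[φ2→sprk] = [54, 54]
r6 m[φ2→fog] = [768, 6912]
r6 m[φ3→slip] = [7, 5]
r6 m[φ4→fog] = [7, 6]
r6 m[φ5→slip] = [5, 9]
r6 m[φ6→sprk] = [2, 8]
r6 m[φ7→sprk] = [5, 4]
r6 m[slip→φ0] = [35, 45]
r6 m[slip→φ3] = [34560, 41472]
r6 m[slip→φ5] = [48384, 23040]
r6 m[sprk→φ1] = [540, 1728]
r6 m[sprk→φ2] = [6300, 26880]
r6 m[sprk→φ6] = [170100, 181440]
r6 m[sprk→φ7] = [68040, 362880]
r6 m[fog→φ2] = [7, 6]
r6 m[fog→φ4] = [768, 6912]
r6 m[ice→φ0] = [13824, 1728]
r6 m[ice→φ1] = [105, 105]
r7 m[φ0→slip] = [41472, 27648]
r7 m[φ0→ice] = [105, 105]
r7 m[φ1→sprk] = [630, 840]
r7 m[φ1→ice] = [13824, 1728]
r7 m[φ2→sprk] = [54, 54]
r7 m[φ2→fog] = [26880, 241920]
r7 m[φ3→slip] = [7, 5]
r7 m[φ4→fog] = [7, 6]
r7 m[φ5→slip] = [5, 9]
r7 m[φ6→sprk] = [2, 8]
r7 m[φ7→sprk] = [5, 4]
r7 m[slip→φ0] = [35, 45]
r7 m[slip→φ3] = [34560, 41472]
r7 m[slip→φ5] = [48384, 23040]
r7 m[sprk→φ1] = [540, 1728]
r7 m[sprk→φ2] = [6300, 26880]
r7 m[sprk→φ6] = [170100, 181440]
r7 m[sprk→φ7] = [68040, 362880]
r7 m[fog→φ2] = [7, 6]
r7 m[fog→φ4] = [768, 6912]
r7 m[ice→φ0] = [13824, 1728]
r7 m[ice→φ1] = [105, 105]
r8 m[φ0→slip] = [41472, 27648]
r8 m[φ0→ice] = [105, 105]
r8 m[φ1→sprk] = [630, 840]
r8 m[φ1→ice] = [13824, 1728]
r8 m[φ2→sprk] = [54, 54]
r8 m[φ2→fog] = [26880, 241920]
r8 m[φ3→slip] = [7, 5]
r8 m[φ4→fog] = [7, 6]
r8 m[φ5→slip] = [5, 9]
r8 m[φ6→sprk] = [2, 8]
r8 m[φ7→sprk] = [5, 4]
r8 m[slip→φ0] = [35, 45]
r8 m[slip→φ3] = [207360, 248832]
r8 m[slip→φ5] = [290304, 138240]
r8 m[sprk→φ1] = [540, 1728]
r8 m[sprk→φ2] = [6300, 26880]
r8 m[sprk→φ6] = [170100, 181440]
r8 m[sprk→φ7] = [68040, 362880]
r8 m[fog→φ2] = [7, 6]
r8 m[fog→φ4] = [26880, 241920]
r8 m[ice→φ0] = [13824, 1728]
r8 m[ice→φ1] = [105, 105]
r9 m[φ0→slip] = [41472, 27648]
r9 m[φ0→ice] = [105, 105]
r9 m[φ1→sprk] = [630, 840]
r9 m[φ1→ice] = [13824, 1728]
r9 m[φ2→sprk] = [54, 54]
r9 m[φ2→fog] = [26880, 241920]
r9 m[φ3→slip] = [7, 5]
r9 m[φ4→fog] = [7, 6]
r9 m[φ5→slip] = [5, 9]
r9 m[φ6→sprk] = [2, 8]
r9 m[φ7→sprk] = [5, 4]
r9 m[slip→φ0] = [35, 45]
r9 m[slip→φ3] = [207360, 248832]
r9 m[slip→φ5] = [290304, 138240]
r9 m[sprk→φ1] = [540, 1728]
r9 m[sprk→φ2] = [6300, 26880]
r9 m[sprk→φ6] = [170100, 181440]
r9 m[sprk→φ7] = [68040, 362880]
r9 m[fog→φ2] = [7, 6]
r9 m[fog→φ4] = [26880, 241920]
r9 m[ice→φ0] = [13824, 1728]
r9 m[ice→φ1] = [105, 105]
fixed point reached at round 9
b[fog] = ⊗ incoming = [188160, 1451520]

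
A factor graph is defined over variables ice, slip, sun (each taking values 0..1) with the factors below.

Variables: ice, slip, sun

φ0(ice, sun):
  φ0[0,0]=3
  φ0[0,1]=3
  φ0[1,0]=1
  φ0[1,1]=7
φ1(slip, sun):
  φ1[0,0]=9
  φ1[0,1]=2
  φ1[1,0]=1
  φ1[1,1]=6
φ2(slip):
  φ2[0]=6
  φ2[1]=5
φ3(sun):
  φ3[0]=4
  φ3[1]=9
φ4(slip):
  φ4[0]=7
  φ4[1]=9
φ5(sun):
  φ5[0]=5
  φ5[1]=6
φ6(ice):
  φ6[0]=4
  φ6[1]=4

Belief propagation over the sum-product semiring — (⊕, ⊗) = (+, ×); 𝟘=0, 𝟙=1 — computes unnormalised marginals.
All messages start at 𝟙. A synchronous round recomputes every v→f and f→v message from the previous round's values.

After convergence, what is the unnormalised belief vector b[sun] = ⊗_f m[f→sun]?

b[sun] = [135360, 764640]

init: all messages = 𝟙 over 2 values
r1 m[φ0→ice] = [6, 8]
r1 m[φ0→sun] = [4, 10]
r1 m[φ1→slip] = [11, 7]
r1 m[φ1→sun] = [10, 8]
r1 m[φ2→slip] = [6, 5]
r1 m[φ3→sun] = [4, 9]
r1 m[φ4→slip] = [7, 9]
r1 m[φ5→sun] = [5, 6]
r1 m[φ6→ice] = [4, 4]
r1 m[ice→φ0] = [1, 1]
r1 m[ice→φ6] = [1, 1]
r1 m[slip→φ1] = [1, 1]
r1 m[slip→φ2] = [1, 1]
r1 m[slip→φ4] = [1, 1]
r1 m[sun→φ0] = [1, 1]
r1 m[sun→φ1] = [1, 1]
r1 m[sun→φ3] = [1, 1]
r1 m[sun→φ5] = [1, 1]
r2 m[φ0→ice] = [6, 8]
r2 m[φ0→sun] = [4, 10]
r2 m[φ1→slip] = [11, 7]
r2 m[φ1→sun] = [10, 8]
r2 m[φ2→slip] = [6, 5]
r2 m[φ3→sun] = [4, 9]
r2 m[φ4→slip] = [7, 9]
r2 m[φ5→sun] = [5, 6]
r2 m[φ6→ice] = [4, 4]
r2 m[ice→φ0] = [4, 4]
r2 m[ice→φ6] = [6, 8]
r2 m[slip→φ1] = [42, 45]
r2 m[slip→φ2] = [77, 63]
r2 m[slip→φ4] = [66, 35]
r2 m[sun→φ0] = [200, 432]
r2 m[sun→φ1] = [80, 540]
r2 m[sun→φ3] = [200, 480]
r2 m[sun→φ5] = [160, 720]
r3 m[φ0→ice] = [1896, 3224]
r3 m[φ0→sun] = [16, 40]
r3 m[φ1→slip] = [1800, 3320]
r3 m[φ1→sun] = [423, 354]
r3 m[φ2→slip] = [6, 5]
r3 m[φ3→sun] = [4, 9]
r3 m[φ4→slip] = [7, 9]
r3 m[φ5→sun] = [5, 6]
r3 m[φ6→ice] = [4, 4]
r3 m[ice→φ0] = [4, 4]
r3 m[ice→φ6] = [6, 8]
r3 m[slip→φ1] = [42, 45]
r3 m[slip→φ2] = [77, 63]
r3 m[slip→φ4] = [66, 35]
r3 m[sun→φ0] = [200, 432]
r3 m[sun→φ1] = [80, 540]
r3 m[sun→φ3] = [200, 480]
r3 m[sun→φ5] = [160, 720]
r4 m[φ0→ice] = [1896, 3224]
r4 m[φ0→sun] = [16, 40]
r4 m[φ1→slip] = [1800, 3320]
r4 m[φ1→sun] = [423, 354]
r4 m[φ2→slip] = [6, 5]
r4 m[φ3→sun] = [4, 9]
r4 m[φ4→slip] = [7, 9]
r4 m[φ5→sun] = [5, 6]
r4 m[φ6→ice] = [4, 4]
r4 m[ice→φ0] = [4, 4]
r4 m[ice→φ6] = [1896, 3224]
r4 m[slip→φ1] = [42, 45]
r4 m[slip→φ2] = [12600, 29880]
r4 m[slip→φ4] = [10800, 16600]
r4 m[sun→φ0] = [8460, 19116]
r4 m[sun→φ1] = [320, 2160]
r4 m[sun→φ3] = [33840, 84960]
r4 m[sun→φ5] = [27072, 127440]
r5 m[φ0→ice] = [82728, 142272]
r5 m[φ0→sun] = [16, 40]
r5 m[φ1→slip] = [7200, 13280]
r5 m[φ1→sun] = [423, 354]
r5 m[φ2→slip] = [6, 5]
r5 m[φ3→sun] = [4, 9]
r5 m[φ4→slip] = [7, 9]
r5 m[φ5→sun] = [5, 6]
r5 m[φ6→ice] = [4, 4]
r5 m[ice→φ0] = [4, 4]
r5 m[ice→φ6] = [1896, 3224]
r5 m[slip→φ1] = [42, 45]
r5 m[slip→φ2] = [12600, 29880]
r5 m[slip→φ4] = [10800, 16600]
r5 m[sun→φ0] = [8460, 19116]
r5 m[sun→φ1] = [320, 2160]
r5 m[sun→φ3] = [33840, 84960]
r5 m[sun→φ5] = [27072, 127440]
r6 m[φ0→ice] = [82728, 142272]
r6 m[φ0→sun] = [16, 40]
r6 m[φ1→slip] = [7200, 13280]
r6 m[φ1→sun] = [423, 354]
r6 m[φ2→slip] = [6, 5]
r6 m[φ3→sun] = [4, 9]
r6 m[φ4→slip] = [7, 9]
r6 m[φ5→sun] = [5, 6]
r6 m[φ6→ice] = [4, 4]
r6 m[ice→φ0] = [4, 4]
r6 m[ice→φ6] = [82728, 142272]
r6 m[slip→φ1] = [42, 45]
r6 m[slip→φ2] = [50400, 119520]
r6 m[slip→φ4] = [43200, 66400]
r6 m[sun→φ0] = [8460, 19116]
r6 m[sun→φ1] = [320, 2160]
r6 m[sun→φ3] = [33840, 84960]
r6 m[sun→φ5] = [27072, 127440]
r7 m[φ0→ice] = [82728, 142272]
r7 m[φ0→sun] = [16, 40]
r7 m[φ1→slip] = [7200, 13280]
r7 m[φ1→sun] = [423, 354]
r7 m[φ2→slip] = [6, 5]
r7 m[φ3→sun] = [4, 9]
r7 m[φ4→slip] = [7, 9]
r7 m[φ5→sun] = [5, 6]
r7 m[φ6→ice] = [4, 4]
r7 m[ice→φ0] = [4, 4]
r7 m[ice→φ6] = [82728, 142272]
r7 m[slip→φ1] = [42, 45]
r7 m[slip→φ2] = [50400, 119520]
r7 m[slip→φ4] = [43200, 66400]
r7 m[sun→φ0] = [8460, 19116]
r7 m[sun→φ1] = [320, 2160]
r7 m[sun→φ3] = [33840, 84960]
r7 m[sun→φ5] = [27072, 127440]
fixed point reached at round 7
b[sun] = ⊗ incoming = [135360, 764640]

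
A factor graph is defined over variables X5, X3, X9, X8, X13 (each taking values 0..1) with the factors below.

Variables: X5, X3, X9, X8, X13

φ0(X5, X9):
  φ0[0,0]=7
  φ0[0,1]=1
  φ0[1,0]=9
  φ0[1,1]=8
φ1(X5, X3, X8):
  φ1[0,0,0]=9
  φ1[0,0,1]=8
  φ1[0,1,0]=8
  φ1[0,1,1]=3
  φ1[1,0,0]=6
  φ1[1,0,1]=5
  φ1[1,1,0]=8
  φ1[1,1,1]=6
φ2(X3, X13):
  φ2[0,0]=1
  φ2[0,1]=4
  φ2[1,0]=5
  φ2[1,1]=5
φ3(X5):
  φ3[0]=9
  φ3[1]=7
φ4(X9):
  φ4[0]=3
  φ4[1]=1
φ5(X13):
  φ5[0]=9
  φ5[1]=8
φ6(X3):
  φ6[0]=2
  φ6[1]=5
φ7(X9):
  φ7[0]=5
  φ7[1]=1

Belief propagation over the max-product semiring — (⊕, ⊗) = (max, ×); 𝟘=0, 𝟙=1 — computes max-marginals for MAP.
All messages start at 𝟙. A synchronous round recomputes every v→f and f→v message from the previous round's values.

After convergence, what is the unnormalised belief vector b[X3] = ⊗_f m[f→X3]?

init: all messages = 𝟙 over 2 values
r1 m[φ0→X5] = [7, 9]
r1 m[φ0→X9] = [9, 8]
r1 m[φ1→X5] = [9, 8]
r1 m[φ1→X3] = [9, 8]
r1 m[φ1→X8] = [9, 8]
r1 m[φ2→X3] = [4, 5]
r1 m[φ2→X13] = [5, 5]
r1 m[φ3→X5] = [9, 7]
r1 m[φ4→X9] = [3, 1]
r1 m[φ5→X13] = [9, 8]
r1 m[φ6→X3] = [2, 5]
r1 m[φ7→X9] = [5, 1]
r1 m[X5→φ0] = [1, 1]
r1 m[X5→φ1] = [1, 1]
r1 m[X5→φ3] = [1, 1]
r1 m[X3→φ1] = [1, 1]
r1 m[X3→φ2] = [1, 1]
r1 m[X3→φ6] = [1, 1]
r1 m[X9→φ0] = [1, 1]
r1 m[X9→φ4] = [1, 1]
r1 m[X9→φ7] = [1, 1]
r1 m[X8→φ1] = [1, 1]
r1 m[X13→φ2] = [1, 1]
r1 m[X13→φ5] = [1, 1]
r2 m[φ0→X5] = [7, 9]
r2 m[φ0→X9] = [9, 8]
r2 m[φ1→X5] = [9, 8]
r2 m[φ1→X3] = [9, 8]
r2 m[φ1→X8] = [9, 8]
r2 m[φ2→X3] = [4, 5]
r2 m[φ2→X13] = [5, 5]
r2 m[φ3→X5] = [9, 7]
r2 m[φ4→X9] = [3, 1]
r2 m[φ5→X13] = [9, 8]
r2 m[φ6→X3] = [2, 5]
r2 m[φ7→X9] = [5, 1]
r2 m[X5→φ0] = [81, 56]
r2 m[X5→φ1] = [63, 63]
r2 m[X5→φ3] = [63, 72]
r2 m[X3→φ1] = [8, 25]
r2 m[X3→φ2] = [18, 40]
r2 m[X3→φ6] = [36, 40]
r2 m[X9→φ0] = [15, 1]
r2 m[X9→φ4] = [45, 8]
r2 m[X9→φ7] = [27, 8]
r2 m[X8→φ1] = [1, 1]
r2 m[X13→φ2] = [9, 8]
r2 m[X13→φ5] = [5, 5]
r3 m[φ0→X5] = [105, 135]
r3 m[φ0→X9] = [567, 448]
r3 m[φ1→X5] = [200, 200]
r3 m[φ1→X3] = [567, 504]
r3 m[φ1→X8] = [12600, 9450]
r3 m[φ2→X3] = [32, 45]
r3 m[φ2→X13] = [200, 200]
r3 m[φ3→X5] = [9, 7]
r3 m[φ4→X9] = [3, 1]
r3 m[φ5→X13] = [9, 8]
r3 m[φ6→X3] = [2, 5]
r3 m[φ7→X9] = [5, 1]
r3 m[X5→φ0] = [81, 56]
r3 m[X5→φ1] = [63, 63]
r3 m[X5→φ3] = [63, 72]
r3 m[X3→φ1] = [8, 25]
r3 m[X3→φ2] = [18, 40]
r3 m[X3→φ6] = [36, 40]
r3 m[X9→φ0] = [15, 1]
r3 m[X9→φ4] = [45, 8]
r3 m[X9→φ7] = [27, 8]
r3 m[X8→φ1] = [1, 1]
r3 m[X13→φ2] = [9, 8]
r3 m[X13→φ5] = [5, 5]
r4 m[φ0→X5] = [105, 135]
r4 m[φ0→X9] = [567, 448]
r4 m[φ1→X5] = [200, 200]
r4 m[φ1→X3] = [567, 504]
r4 m[φ1→X8] = [12600, 9450]
r4 m[φ2→X3] = [32, 45]
r4 m[φ2→X13] = [200, 200]
r4 m[φ3→X5] = [9, 7]
r4 m[φ4→X9] = [3, 1]
r4 m[φ5→X13] = [9, 8]
r4 m[φ6→X3] = [2, 5]
r4 m[φ7→X9] = [5, 1]
r4 m[X5→φ0] = [1800, 1400]
r4 m[X5→φ1] = [945, 945]
r4 m[X5→φ3] = [21000, 27000]
r4 m[X3→φ1] = [64, 225]
r4 m[X3→φ2] = [1134, 2520]
r4 m[X3→φ6] = [18144, 22680]
r4 m[X9→φ0] = [15, 1]
r4 m[X9→φ4] = [2835, 448]
r4 m[X9→φ7] = [1701, 448]
r4 m[X8→φ1] = [1, 1]
r4 m[X13→φ2] = [9, 8]
r4 m[X13→φ5] = [200, 200]
r5 m[φ0→X5] = [105, 135]
r5 m[φ0→X9] = [12600, 11200]
r5 m[φ1→X5] = [1800, 1800]
r5 m[φ1→X3] = [8505, 7560]
r5 m[φ1→X8] = [1701000, 1275750]
r5 m[φ2→X3] = [32, 45]
r5 m[φ2→X13] = [12600, 12600]
r5 m[φ3→X5] = [9, 7]
r5 m[φ4→X9] = [3, 1]
r5 m[φ5→X13] = [9, 8]
r5 m[φ6→X3] = [2, 5]
r5 m[φ7→X9] = [5, 1]
r5 m[X5→φ0] = [1800, 1400]
r5 m[X5→φ1] = [945, 945]
r5 m[X5→φ3] = [21000, 27000]
r5 m[X3→φ1] = [64, 225]
r5 m[X3→φ2] = [1134, 2520]
r5 m[X3→φ6] = [18144, 22680]
r5 m[X9→φ0] = [15, 1]
r5 m[X9→φ4] = [2835, 448]
r5 m[X9→φ7] = [1701, 448]
r5 m[X8→φ1] = [1, 1]
r5 m[X13→φ2] = [9, 8]
r5 m[X13→φ5] = [200, 200]
r6 m[φ0→X5] = [105, 135]
r6 m[φ0→X9] = [12600, 11200]
r6 m[φ1→X5] = [1800, 1800]
r6 m[φ1→X3] = [8505, 7560]
r6 m[φ1→X8] = [1701000, 1275750]
r6 m[φ2→X3] = [32, 45]
r6 m[φ2→X13] = [12600, 12600]
r6 m[φ3→X5] = [9, 7]
r6 m[φ4→X9] = [3, 1]
r6 m[φ5→X13] = [9, 8]
r6 m[φ6→X3] = [2, 5]
r6 m[φ7→X9] = [5, 1]
r6 m[X5→φ0] = [16200, 12600]
r6 m[X5→φ1] = [945, 945]
r6 m[X5→φ3] = [189000, 243000]
r6 m[X3→φ1] = [64, 225]
r6 m[X3→φ2] = [17010, 37800]
r6 m[X3→φ6] = [272160, 340200]
r6 m[X9→φ0] = [15, 1]
r6 m[X9→φ4] = [63000, 11200]
r6 m[X9→φ7] = [37800, 11200]
r6 m[X8→φ1] = [1, 1]
r6 m[X13→φ2] = [9, 8]
r6 m[X13→φ5] = [12600, 12600]
r7 m[φ0→X5] = [105, 135]
r7 m[φ0→X9] = [113400, 100800]
r7 m[φ1→X5] = [1800, 1800]
r7 m[φ1→X3] = [8505, 7560]
r7 m[φ1→X8] = [1701000, 1275750]
r7 m[φ2→X3] = [32, 45]
r7 m[φ2→X13] = [189000, 189000]
r7 m[φ3→X5] = [9, 7]
r7 m[φ4→X9] = [3, 1]
r7 m[φ5→X13] = [9, 8]
r7 m[φ6→X3] = [2, 5]
r7 m[φ7→X9] = [5, 1]
r7 m[X5→φ0] = [16200, 12600]
r7 m[X5→φ1] = [945, 945]
r7 m[X5→φ3] = [189000, 243000]
r7 m[X3→φ1] = [64, 225]
r7 m[X3→φ2] = [17010, 37800]
r7 m[X3→φ6] = [272160, 340200]
r7 m[X9→φ0] = [15, 1]
r7 m[X9→φ4] = [63000, 11200]
r7 m[X9→φ7] = [37800, 11200]
r7 m[X8→φ1] = [1, 1]
r7 m[X13→φ2] = [9, 8]
r7 m[X13→φ5] = [12600, 12600]
r8 m[φ0→X5] = [105, 135]
r8 m[φ0→X9] = [113400, 100800]
r8 m[φ1→X5] = [1800, 1800]
r8 m[φ1→X3] = [8505, 7560]
r8 m[φ1→X8] = [1701000, 1275750]
r8 m[φ2→X3] = [32, 45]
r8 m[φ2→X13] = [189000, 189000]
r8 m[φ3→X5] = [9, 7]
r8 m[φ4→X9] = [3, 1]
r8 m[φ5→X13] = [9, 8]
r8 m[φ6→X3] = [2, 5]
r8 m[φ7→X9] = [5, 1]
r8 m[X5→φ0] = [16200, 12600]
r8 m[X5→φ1] = [945, 945]
r8 m[X5→φ3] = [189000, 243000]
r8 m[X3→φ1] = [64, 225]
r8 m[X3→φ2] = [17010, 37800]
r8 m[X3→φ6] = [272160, 340200]
r8 m[X9→φ0] = [15, 1]
r8 m[X9→φ4] = [567000, 100800]
r8 m[X9→φ7] = [340200, 100800]
r8 m[X8→φ1] = [1, 1]
r8 m[X13→φ2] = [9, 8]
r8 m[X13→φ5] = [189000, 189000]
r9 m[φ0→X5] = [105, 135]
r9 m[φ0→X9] = [113400, 100800]
r9 m[φ1→X5] = [1800, 1800]
r9 m[φ1→X3] = [8505, 7560]
r9 m[φ1→X8] = [1701000, 1275750]
r9 m[φ2→X3] = [32, 45]
r9 m[φ2→X13] = [189000, 189000]
r9 m[φ3→X5] = [9, 7]
r9 m[φ4→X9] = [3, 1]
r9 m[φ5→X13] = [9, 8]
r9 m[φ6→X3] = [2, 5]
r9 m[φ7→X9] = [5, 1]
r9 m[X5→φ0] = [16200, 12600]
r9 m[X5→φ1] = [945, 945]
r9 m[X5→φ3] = [189000, 243000]
r9 m[X3→φ1] = [64, 225]
r9 m[X3→φ2] = [17010, 37800]
r9 m[X3→φ6] = [272160, 340200]
r9 m[X9→φ0] = [15, 1]
r9 m[X9→φ4] = [567000, 100800]
r9 m[X9→φ7] = [340200, 100800]
r9 m[X8→φ1] = [1, 1]
r9 m[X13→φ2] = [9, 8]
r9 m[X13→φ5] = [189000, 189000]
fixed point reached at round 9
b[X3] = ⊗ incoming = [544320, 1701000]

b[X3] = [544320, 1701000]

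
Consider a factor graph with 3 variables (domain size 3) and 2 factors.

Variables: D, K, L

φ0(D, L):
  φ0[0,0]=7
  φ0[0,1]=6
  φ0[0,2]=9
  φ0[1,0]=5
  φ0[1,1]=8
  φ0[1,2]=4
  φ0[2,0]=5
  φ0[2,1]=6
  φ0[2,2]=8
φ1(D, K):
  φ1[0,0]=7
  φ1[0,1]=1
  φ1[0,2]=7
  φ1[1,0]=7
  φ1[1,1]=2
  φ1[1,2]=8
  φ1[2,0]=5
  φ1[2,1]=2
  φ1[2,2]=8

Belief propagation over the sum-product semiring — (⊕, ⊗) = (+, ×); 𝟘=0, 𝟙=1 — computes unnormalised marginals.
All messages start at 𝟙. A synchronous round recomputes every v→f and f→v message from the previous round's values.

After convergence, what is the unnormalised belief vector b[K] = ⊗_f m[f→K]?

b[K] = [368, 94, 442]

init: all messages = 𝟙 over 3 values
r1 m[φ0→D] = [22, 17, 19]
r1 m[φ0→L] = [17, 20, 21]
r1 m[φ1→D] = [15, 17, 15]
r1 m[φ1→K] = [19, 5, 23]
r1 m[D→φ0] = [1, 1, 1]
r1 m[D→φ1] = [1, 1, 1]
r1 m[K→φ1] = [1, 1, 1]
r1 m[L→φ0] = [1, 1, 1]
r2 m[φ0→D] = [22, 17, 19]
r2 m[φ0→L] = [17, 20, 21]
r2 m[φ1→D] = [15, 17, 15]
r2 m[φ1→K] = [19, 5, 23]
r2 m[D→φ0] = [15, 17, 15]
r2 m[D→φ1] = [22, 17, 19]
r2 m[K→φ1] = [1, 1, 1]
r2 m[L→φ0] = [1, 1, 1]
r3 m[φ0→D] = [22, 17, 19]
r3 m[φ0→L] = [265, 316, 323]
r3 m[φ1→D] = [15, 17, 15]
r3 m[φ1→K] = [368, 94, 442]
r3 m[D→φ0] = [15, 17, 15]
r3 m[D→φ1] = [22, 17, 19]
r3 m[K→φ1] = [1, 1, 1]
r3 m[L→φ0] = [1, 1, 1]
r4 m[φ0→D] = [22, 17, 19]
r4 m[φ0→L] = [265, 316, 323]
r4 m[φ1→D] = [15, 17, 15]
r4 m[φ1→K] = [368, 94, 442]
r4 m[D→φ0] = [15, 17, 15]
r4 m[D→φ1] = [22, 17, 19]
r4 m[K→φ1] = [1, 1, 1]
r4 m[L→φ0] = [1, 1, 1]
fixed point reached at round 4
b[K] = ⊗ incoming = [368, 94, 442]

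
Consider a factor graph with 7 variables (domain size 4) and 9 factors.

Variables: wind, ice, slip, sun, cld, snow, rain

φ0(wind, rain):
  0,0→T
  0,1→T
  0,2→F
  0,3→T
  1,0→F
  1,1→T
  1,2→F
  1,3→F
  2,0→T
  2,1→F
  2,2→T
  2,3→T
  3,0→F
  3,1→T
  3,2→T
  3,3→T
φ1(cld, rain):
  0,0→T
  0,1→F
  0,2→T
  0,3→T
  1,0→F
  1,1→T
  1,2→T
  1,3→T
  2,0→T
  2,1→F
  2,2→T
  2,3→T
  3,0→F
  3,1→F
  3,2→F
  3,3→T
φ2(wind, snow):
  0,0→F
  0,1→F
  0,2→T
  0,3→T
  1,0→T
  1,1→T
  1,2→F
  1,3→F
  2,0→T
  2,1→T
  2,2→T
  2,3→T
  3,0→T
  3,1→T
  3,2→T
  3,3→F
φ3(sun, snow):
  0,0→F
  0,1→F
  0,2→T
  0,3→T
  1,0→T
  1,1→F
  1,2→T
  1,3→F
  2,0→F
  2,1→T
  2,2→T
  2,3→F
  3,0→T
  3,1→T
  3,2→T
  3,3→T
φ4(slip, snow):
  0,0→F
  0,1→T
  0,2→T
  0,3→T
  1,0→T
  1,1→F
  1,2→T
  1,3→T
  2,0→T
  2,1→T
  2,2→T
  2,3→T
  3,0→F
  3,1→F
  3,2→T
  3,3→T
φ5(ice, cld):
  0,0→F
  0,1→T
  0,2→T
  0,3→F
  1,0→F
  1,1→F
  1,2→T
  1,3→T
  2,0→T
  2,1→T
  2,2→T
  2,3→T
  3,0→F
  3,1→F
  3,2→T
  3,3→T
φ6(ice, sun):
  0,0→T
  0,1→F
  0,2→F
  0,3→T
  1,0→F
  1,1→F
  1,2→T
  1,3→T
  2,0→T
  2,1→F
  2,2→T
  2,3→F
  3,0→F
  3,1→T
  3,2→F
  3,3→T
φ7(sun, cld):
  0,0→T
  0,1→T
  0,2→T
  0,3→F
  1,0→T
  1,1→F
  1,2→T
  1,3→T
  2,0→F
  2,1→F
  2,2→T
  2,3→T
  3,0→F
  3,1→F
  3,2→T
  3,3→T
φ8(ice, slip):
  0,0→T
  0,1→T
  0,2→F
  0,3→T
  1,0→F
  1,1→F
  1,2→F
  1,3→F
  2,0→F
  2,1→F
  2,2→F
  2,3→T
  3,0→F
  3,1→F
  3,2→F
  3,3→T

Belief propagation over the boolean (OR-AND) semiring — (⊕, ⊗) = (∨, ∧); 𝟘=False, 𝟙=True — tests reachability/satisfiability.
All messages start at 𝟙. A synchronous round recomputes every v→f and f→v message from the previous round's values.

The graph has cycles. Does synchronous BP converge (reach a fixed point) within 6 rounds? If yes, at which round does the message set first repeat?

init: all messages = 𝟙 over 4 values
r1 m[φ0→wind] = [T, T, T, T]
r1 m[φ0→rain] = [T, T, T, T]
r1 m[φ1→cld] = [T, T, T, T]
r1 m[φ1→rain] = [T, T, T, T]
r1 m[φ2→wind] = [T, T, T, T]
r1 m[φ2→snow] = [T, T, T, T]
r1 m[φ3→sun] = [T, T, T, T]
r1 m[φ3→snow] = [T, T, T, T]
r1 m[φ4→slip] = [T, T, T, T]
r1 m[φ4→snow] = [T, T, T, T]
r1 m[φ5→ice] = [T, T, T, T]
r1 m[φ5→cld] = [T, T, T, T]
r1 m[φ6→ice] = [T, T, T, T]
r1 m[φ6→sun] = [T, T, T, T]
r1 m[φ7→sun] = [T, T, T, T]
r1 m[φ7→cld] = [T, T, T, T]
r1 m[φ8→ice] = [T, F, T, T]
r1 m[φ8→slip] = [T, T, F, T]
r1 m[wind→φ0] = [T, T, T, T]
r1 m[wind→φ2] = [T, T, T, T]
r1 m[ice→φ5] = [T, T, T, T]
r1 m[ice→φ6] = [T, T, T, T]
r1 m[ice→φ8] = [T, T, T, T]
r1 m[slip→φ4] = [T, T, T, T]
r1 m[slip→φ8] = [T, T, T, T]
r1 m[sun→φ3] = [T, T, T, T]
r1 m[sun→φ6] = [T, T, T, T]
r1 m[sun→φ7] = [T, T, T, T]
r1 m[cld→φ1] = [T, T, T, T]
r1 m[cld→φ5] = [T, T, T, T]
r1 m[cld→φ7] = [T, T, T, T]
r1 m[snow→φ2] = [T, T, T, T]
r1 m[snow→φ3] = [T, T, T, T]
r1 m[snow→φ4] = [T, T, T, T]
r1 m[rain→φ0] = [T, T, T, T]
r1 m[rain→φ1] = [T, T, T, T]
r2 m[φ0→wind] = [T, T, T, T]
r2 m[φ0→rain] = [T, T, T, T]
r2 m[φ1→cld] = [T, T, T, T]
r2 m[φ1→rain] = [T, T, T, T]
r2 m[φ2→wind] = [T, T, T, T]
r2 m[φ2→snow] = [T, T, T, T]
r2 m[φ3→sun] = [T, T, T, T]
r2 m[φ3→snow] = [T, T, T, T]
r2 m[φ4→slip] = [T, T, T, T]
r2 m[φ4→snow] = [T, T, T, T]
r2 m[φ5→ice] = [T, T, T, T]
r2 m[φ5→cld] = [T, T, T, T]
r2 m[φ6→ice] = [T, T, T, T]
r2 m[φ6→sun] = [T, T, T, T]
r2 m[φ7→sun] = [T, T, T, T]
r2 m[φ7→cld] = [T, T, T, T]
r2 m[φ8→ice] = [T, F, T, T]
r2 m[φ8→slip] = [T, T, F, T]
r2 m[wind→φ0] = [T, T, T, T]
r2 m[wind→φ2] = [T, T, T, T]
r2 m[ice→φ5] = [T, F, T, T]
r2 m[ice→φ6] = [T, F, T, T]
r2 m[ice→φ8] = [T, T, T, T]
r2 m[slip→φ4] = [T, T, F, T]
r2 m[slip→φ8] = [T, T, T, T]
r2 m[sun→φ3] = [T, T, T, T]
r2 m[sun→φ6] = [T, T, T, T]
r2 m[sun→φ7] = [T, T, T, T]
r2 m[cld→φ1] = [T, T, T, T]
r2 m[cld→φ5] = [T, T, T, T]
r2 m[cld→φ7] = [T, T, T, T]
r2 m[snow→φ2] = [T, T, T, T]
r2 m[snow→φ3] = [T, T, T, T]
r2 m[snow→φ4] = [T, T, T, T]
r2 m[rain→φ0] = [T, T, T, T]
r2 m[rain→φ1] = [T, T, T, T]
r3 m[φ0→wind] = [T, T, T, T]
r3 m[φ0→rain] = [T, T, T, T]
r3 m[φ1→cld] = [T, T, T, T]
r3 m[φ1→rain] = [T, T, T, T]
r3 m[φ2→wind] = [T, T, T, T]
r3 m[φ2→snow] = [T, T, T, T]
r3 m[φ3→sun] = [T, T, T, T]
r3 m[φ3→snow] = [T, T, T, T]
r3 m[φ4→slip] = [T, T, T, T]
r3 m[φ4→snow] = [T, T, T, T]
r3 m[φ5→ice] = [T, T, T, T]
r3 m[φ5→cld] = [T, T, T, T]
r3 m[φ6→ice] = [T, T, T, T]
r3 m[φ6→sun] = [T, T, T, T]
r3 m[φ7→sun] = [T, T, T, T]
r3 m[φ7→cld] = [T, T, T, T]
r3 m[φ8→ice] = [T, F, T, T]
r3 m[φ8→slip] = [T, T, F, T]
r3 m[wind→φ0] = [T, T, T, T]
r3 m[wind→φ2] = [T, T, T, T]
r3 m[ice→φ5] = [T, F, T, T]
r3 m[ice→φ6] = [T, F, T, T]
r3 m[ice→φ8] = [T, T, T, T]
r3 m[slip→φ4] = [T, T, F, T]
r3 m[slip→φ8] = [T, T, T, T]
r3 m[sun→φ3] = [T, T, T, T]
r3 m[sun→φ6] = [T, T, T, T]
r3 m[sun→φ7] = [T, T, T, T]
r3 m[cld→φ1] = [T, T, T, T]
r3 m[cld→φ5] = [T, T, T, T]
r3 m[cld→φ7] = [T, T, T, T]
r3 m[snow→φ2] = [T, T, T, T]
r3 m[snow→φ3] = [T, T, T, T]
r3 m[snow→φ4] = [T, T, T, T]
r3 m[rain→φ0] = [T, T, T, T]
r3 m[rain→φ1] = [T, T, T, T]
fixed point reached at round 3
messages reach a fixed point at round 3

CONVERGED at round 3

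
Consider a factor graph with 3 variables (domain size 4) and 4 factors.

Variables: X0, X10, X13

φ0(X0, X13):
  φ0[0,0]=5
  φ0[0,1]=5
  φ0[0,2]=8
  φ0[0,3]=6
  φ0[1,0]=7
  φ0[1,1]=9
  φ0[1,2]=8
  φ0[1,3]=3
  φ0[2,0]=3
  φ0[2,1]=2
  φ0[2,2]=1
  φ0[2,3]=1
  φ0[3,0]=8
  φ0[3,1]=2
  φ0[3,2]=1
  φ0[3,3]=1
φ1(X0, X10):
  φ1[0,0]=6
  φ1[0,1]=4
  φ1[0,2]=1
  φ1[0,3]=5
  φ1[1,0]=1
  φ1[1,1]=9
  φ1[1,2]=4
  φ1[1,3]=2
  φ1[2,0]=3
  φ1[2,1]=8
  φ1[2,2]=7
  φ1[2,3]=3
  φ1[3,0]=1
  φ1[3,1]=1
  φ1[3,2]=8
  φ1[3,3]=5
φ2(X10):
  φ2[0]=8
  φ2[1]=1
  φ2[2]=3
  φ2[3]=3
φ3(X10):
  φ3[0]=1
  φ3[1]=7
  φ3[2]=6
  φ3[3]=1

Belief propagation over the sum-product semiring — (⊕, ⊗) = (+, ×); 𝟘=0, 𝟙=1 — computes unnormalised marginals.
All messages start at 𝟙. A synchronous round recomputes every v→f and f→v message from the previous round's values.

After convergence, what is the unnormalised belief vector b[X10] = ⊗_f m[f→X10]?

b[X10] = [1632, 2849, 4986, 765]

init: all messages = 𝟙 over 4 values
r1 m[φ0→X0] = [24, 27, 7, 12]
r1 m[φ0→X13] = [23, 18, 18, 11]
r1 m[φ1→X0] = [16, 16, 21, 15]
r1 m[φ1→X10] = [11, 22, 20, 15]
r1 m[φ2→X10] = [8, 1, 3, 3]
r1 m[φ3→X10] = [1, 7, 6, 1]
r1 m[X0→φ0] = [1, 1, 1, 1]
r1 m[X0→φ1] = [1, 1, 1, 1]
r1 m[X10→φ1] = [1, 1, 1, 1]
r1 m[X10→φ2] = [1, 1, 1, 1]
r1 m[X10→φ3] = [1, 1, 1, 1]
r1 m[X13→φ0] = [1, 1, 1, 1]
r2 m[φ0→X0] = [24, 27, 7, 12]
r2 m[φ0→X13] = [23, 18, 18, 11]
r2 m[φ1→X0] = [16, 16, 21, 15]
r2 m[φ1→X10] = [11, 22, 20, 15]
r2 m[φ2→X10] = [8, 1, 3, 3]
r2 m[φ3→X10] = [1, 7, 6, 1]
r2 m[X0→φ0] = [16, 16, 21, 15]
r2 m[X0→φ1] = [24, 27, 7, 12]
r2 m[X10→φ1] = [8, 7, 18, 3]
r2 m[X10→φ2] = [11, 154, 120, 15]
r2 m[X10→φ3] = [88, 22, 60, 45]
r2 m[X13→φ0] = [1, 1, 1, 1]
r3 m[φ0→X0] = [24, 27, 7, 12]
r3 m[φ0→X13] = [375, 296, 292, 180]
r3 m[φ1→X0] = [109, 149, 215, 174]
r3 m[φ1→X10] = [204, 407, 277, 255]
r3 m[φ2→X10] = [8, 1, 3, 3]
r3 m[φ3→X10] = [1, 7, 6, 1]
r3 m[X0→φ0] = [16, 16, 21, 15]
r3 m[X0→φ1] = [24, 27, 7, 12]
r3 m[X10→φ1] = [8, 7, 18, 3]
r3 m[X10→φ2] = [11, 154, 120, 15]
r3 m[X10→φ3] = [88, 22, 60, 45]
r3 m[X13→φ0] = [1, 1, 1, 1]
r4 m[φ0→X0] = [24, 27, 7, 12]
r4 m[φ0→X13] = [375, 296, 292, 180]
r4 m[φ1→X0] = [109, 149, 215, 174]
r4 m[φ1→X10] = [204, 407, 277, 255]
r4 m[φ2→X10] = [8, 1, 3, 3]
r4 m[φ3→X10] = [1, 7, 6, 1]
r4 m[X0→φ0] = [109, 149, 215, 174]
r4 m[X0→φ1] = [24, 27, 7, 12]
r4 m[X10→φ1] = [8, 7, 18, 3]
r4 m[X10→φ2] = [204, 2849, 1662, 255]
r4 m[X10→φ3] = [1632, 407, 831, 765]
r4 m[X13→φ0] = [1, 1, 1, 1]
r5 m[φ0→X0] = [24, 27, 7, 12]
r5 m[φ0→X13] = [3625, 2664, 2453, 1490]
r5 m[φ1→X0] = [109, 149, 215, 174]
r5 m[φ1→X10] = [204, 407, 277, 255]
r5 m[φ2→X10] = [8, 1, 3, 3]
r5 m[φ3→X10] = [1, 7, 6, 1]
r5 m[X0→φ0] = [109, 149, 215, 174]
r5 m[X0→φ1] = [24, 27, 7, 12]
r5 m[X10→φ1] = [8, 7, 18, 3]
r5 m[X10→φ2] = [204, 2849, 1662, 255]
r5 m[X10→φ3] = [1632, 407, 831, 765]
r5 m[X13→φ0] = [1, 1, 1, 1]
r6 m[φ0→X0] = [24, 27, 7, 12]
r6 m[φ0→X13] = [3625, 2664, 2453, 1490]
r6 m[φ1→X0] = [109, 149, 215, 174]
r6 m[φ1→X10] = [204, 407, 277, 255]
r6 m[φ2→X10] = [8, 1, 3, 3]
r6 m[φ3→X10] = [1, 7, 6, 1]
r6 m[X0→φ0] = [109, 149, 215, 174]
r6 m[X0→φ1] = [24, 27, 7, 12]
r6 m[X10→φ1] = [8, 7, 18, 3]
r6 m[X10→φ2] = [204, 2849, 1662, 255]
r6 m[X10→φ3] = [1632, 407, 831, 765]
r6 m[X13→φ0] = [1, 1, 1, 1]
fixed point reached at round 6
b[X10] = ⊗ incoming = [1632, 2849, 4986, 765]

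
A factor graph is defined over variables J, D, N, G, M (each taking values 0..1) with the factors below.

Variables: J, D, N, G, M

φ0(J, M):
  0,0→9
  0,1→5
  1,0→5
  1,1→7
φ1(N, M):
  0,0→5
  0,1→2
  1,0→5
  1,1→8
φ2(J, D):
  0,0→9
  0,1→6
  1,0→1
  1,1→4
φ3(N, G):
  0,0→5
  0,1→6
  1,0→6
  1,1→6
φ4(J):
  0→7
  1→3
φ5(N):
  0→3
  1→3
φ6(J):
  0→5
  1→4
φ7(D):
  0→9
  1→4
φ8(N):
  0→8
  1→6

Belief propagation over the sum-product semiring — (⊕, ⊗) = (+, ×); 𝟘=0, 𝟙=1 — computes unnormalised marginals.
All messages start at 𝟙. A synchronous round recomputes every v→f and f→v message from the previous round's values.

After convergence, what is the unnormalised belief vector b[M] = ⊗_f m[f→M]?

b[M] = [82980000, 46191600]

init: all messages = 𝟙 over 2 values
r1 m[φ0→J] = [14, 12]
r1 m[φ0→M] = [14, 12]
r1 m[φ1→N] = [7, 13]
r1 m[φ1→M] = [10, 10]
r1 m[φ2→J] = [15, 5]
r1 m[φ2→D] = [10, 10]
r1 m[φ3→N] = [11, 12]
r1 m[φ3→G] = [11, 12]
r1 m[φ4→J] = [7, 3]
r1 m[φ5→N] = [3, 3]
r1 m[φ6→J] = [5, 4]
r1 m[φ7→D] = [9, 4]
r1 m[φ8→N] = [8, 6]
r1 m[J→φ0] = [1, 1]
r1 m[J→φ2] = [1, 1]
r1 m[J→φ4] = [1, 1]
r1 m[J→φ6] = [1, 1]
r1 m[D→φ2] = [1, 1]
r1 m[D→φ7] = [1, 1]
r1 m[N→φ1] = [1, 1]
r1 m[N→φ3] = [1, 1]
r1 m[N→φ5] = [1, 1]
r1 m[N→φ8] = [1, 1]
r1 m[G→φ3] = [1, 1]
r1 m[M→φ0] = [1, 1]
r1 m[M→φ1] = [1, 1]
r2 m[φ0→J] = [14, 12]
r2 m[φ0→M] = [14, 12]
r2 m[φ1→N] = [7, 13]
r2 m[φ1→M] = [10, 10]
r2 m[φ2→J] = [15, 5]
r2 m[φ2→D] = [10, 10]
r2 m[φ3→N] = [11, 12]
r2 m[φ3→G] = [11, 12]
r2 m[φ4→J] = [7, 3]
r2 m[φ5→N] = [3, 3]
r2 m[φ6→J] = [5, 4]
r2 m[φ7→D] = [9, 4]
r2 m[φ8→N] = [8, 6]
r2 m[J→φ0] = [525, 60]
r2 m[J→φ2] = [490, 144]
r2 m[J→φ4] = [1050, 240]
r2 m[J→φ6] = [1470, 180]
r2 m[D→φ2] = [9, 4]
r2 m[D→φ7] = [10, 10]
r2 m[N→φ1] = [264, 216]
r2 m[N→φ3] = [168, 234]
r2 m[N→φ5] = [616, 936]
r2 m[N→φ8] = [231, 468]
r2 m[G→φ3] = [1, 1]
r2 m[M→φ0] = [10, 10]
r2 m[M→φ1] = [14, 12]
r3 m[φ0→J] = [140, 120]
r3 m[φ0→M] = [5025, 3045]
r3 m[φ1→N] = [94, 166]
r3 m[φ1→M] = [2400, 2256]
r3 m[φ2→J] = [105, 25]
r3 m[φ2→D] = [4554, 3516]
r3 m[φ3→N] = [11, 12]
r3 m[φ3→G] = [2244, 2412]
r3 m[φ4→J] = [7, 3]
r3 m[φ5→N] = [3, 3]
r3 m[φ6→J] = [5, 4]
r3 m[φ7→D] = [9, 4]
r3 m[φ8→N] = [8, 6]
r3 m[J→φ0] = [525, 60]
r3 m[J→φ2] = [490, 144]
r3 m[J→φ4] = [1050, 240]
r3 m[J→φ6] = [1470, 180]
r3 m[D→φ2] = [9, 4]
r3 m[D→φ7] = [10, 10]
r3 m[N→φ1] = [264, 216]
r3 m[N→φ3] = [168, 234]
r3 m[N→φ5] = [616, 936]
r3 m[N→φ8] = [231, 468]
r3 m[G→φ3] = [1, 1]
r3 m[M→φ0] = [10, 10]
r3 m[M→φ1] = [14, 12]
r4 m[φ0→J] = [140, 120]
r4 m[φ0→M] = [5025, 3045]
r4 m[φ1→N] = [94, 166]
r4 m[φ1→M] = [2400, 2256]
r4 m[φ2→J] = [105, 25]
r4 m[φ2→D] = [4554, 3516]
r4 m[φ3→N] = [11, 12]
r4 m[φ3→G] = [2244, 2412]
r4 m[φ4→J] = [7, 3]
r4 m[φ5→N] = [3, 3]
r4 m[φ6→J] = [5, 4]
r4 m[φ7→D] = [9, 4]
r4 m[φ8→N] = [8, 6]
r4 m[J→φ0] = [3675, 300]
r4 m[J→φ2] = [4900, 1440]
r4 m[J→φ4] = [73500, 12000]
r4 m[J→φ6] = [102900, 9000]
r4 m[D→φ2] = [9, 4]
r4 m[D→φ7] = [4554, 3516]
r4 m[N→φ1] = [264, 216]
r4 m[N→φ3] = [2256, 2988]
r4 m[N→φ5] = [8272, 11952]
r4 m[N→φ8] = [3102, 5976]
r4 m[G→φ3] = [1, 1]
r4 m[M→φ0] = [2400, 2256]
r4 m[M→φ1] = [5025, 3045]
r5 m[φ0→J] = [32880, 27792]
r5 m[φ0→M] = [34575, 20475]
r5 m[φ1→N] = [31215, 49485]
r5 m[φ1→M] = [2400, 2256]
r5 m[φ2→J] = [105, 25]
r5 m[φ2→D] = [45540, 35160]
r5 m[φ3→N] = [11, 12]
r5 m[φ3→G] = [29208, 31464]
r5 m[φ4→J] = [7, 3]
r5 m[φ5→N] = [3, 3]
r5 m[φ6→J] = [5, 4]
r5 m[φ7→D] = [9, 4]
r5 m[φ8→N] = [8, 6]
r5 m[J→φ0] = [3675, 300]
r5 m[J→φ2] = [4900, 1440]
r5 m[J→φ4] = [73500, 12000]
r5 m[J→φ6] = [102900, 9000]
r5 m[D→φ2] = [9, 4]
r5 m[D→φ7] = [4554, 3516]
r5 m[N→φ1] = [264, 216]
r5 m[N→φ3] = [2256, 2988]
r5 m[N→φ5] = [8272, 11952]
r5 m[N→φ8] = [3102, 5976]
r5 m[G→φ3] = [1, 1]
r5 m[M→φ0] = [2400, 2256]
r5 m[M→φ1] = [5025, 3045]
r6 m[φ0→J] = [32880, 27792]
r6 m[φ0→M] = [34575, 20475]
r6 m[φ1→N] = [31215, 49485]
r6 m[φ1→M] = [2400, 2256]
r6 m[φ2→J] = [105, 25]
r6 m[φ2→D] = [45540, 35160]
r6 m[φ3→N] = [11, 12]
r6 m[φ3→G] = [29208, 31464]
r6 m[φ4→J] = [7, 3]
r6 m[φ5→N] = [3, 3]
r6 m[φ6→J] = [5, 4]
r6 m[φ7→D] = [9, 4]
r6 m[φ8→N] = [8, 6]
r6 m[J→φ0] = [3675, 300]
r6 m[J→φ2] = [1150800, 333504]
r6 m[J→φ4] = [17262000, 2779200]
r6 m[J→φ6] = [24166800, 2084400]
r6 m[D→φ2] = [9, 4]
r6 m[D→φ7] = [45540, 35160]
r6 m[N→φ1] = [264, 216]
r6 m[N→φ3] = [749160, 890730]
r6 m[N→φ5] = [2746920, 3562920]
r6 m[N→φ8] = [1030095, 1781460]
r6 m[G→φ3] = [1, 1]
r6 m[M→φ0] = [2400, 2256]
r6 m[M→φ1] = [34575, 20475]
r7 m[φ0→J] = [32880, 27792]
r7 m[φ0→M] = [34575, 20475]
r7 m[φ1→N] = [213825, 336675]
r7 m[φ1→M] = [2400, 2256]
r7 m[φ2→J] = [105, 25]
r7 m[φ2→D] = [10690704, 8238816]
r7 m[φ3→N] = [11, 12]
r7 m[φ3→G] = [9090180, 9839340]
r7 m[φ4→J] = [7, 3]
r7 m[φ5→N] = [3, 3]
r7 m[φ6→J] = [5, 4]
r7 m[φ7→D] = [9, 4]
r7 m[φ8→N] = [8, 6]
r7 m[J→φ0] = [3675, 300]
r7 m[J→φ2] = [1150800, 333504]
r7 m[J→φ4] = [17262000, 2779200]
r7 m[J→φ6] = [24166800, 2084400]
r7 m[D→φ2] = [9, 4]
r7 m[D→φ7] = [45540, 35160]
r7 m[N→φ1] = [264, 216]
r7 m[N→φ3] = [749160, 890730]
r7 m[N→φ5] = [2746920, 3562920]
r7 m[N→φ8] = [1030095, 1781460]
r7 m[G→φ3] = [1, 1]
r7 m[M→φ0] = [2400, 2256]
r7 m[M→φ1] = [34575, 20475]
r8 m[φ0→J] = [32880, 27792]
r8 m[φ0→M] = [34575, 20475]
r8 m[φ1→N] = [213825, 336675]
r8 m[φ1→M] = [2400, 2256]
r8 m[φ2→J] = [105, 25]
r8 m[φ2→D] = [10690704, 8238816]
r8 m[φ3→N] = [11, 12]
r8 m[φ3→G] = [9090180, 9839340]
r8 m[φ4→J] = [7, 3]
r8 m[φ5→N] = [3, 3]
r8 m[φ6→J] = [5, 4]
r8 m[φ7→D] = [9, 4]
r8 m[φ8→N] = [8, 6]
r8 m[J→φ0] = [3675, 300]
r8 m[J→φ2] = [1150800, 333504]
r8 m[J→φ4] = [17262000, 2779200]
r8 m[J→φ6] = [24166800, 2084400]
r8 m[D→φ2] = [9, 4]
r8 m[D→φ7] = [10690704, 8238816]
r8 m[N→φ1] = [264, 216]
r8 m[N→φ3] = [5131800, 6060150]
r8 m[N→φ5] = [18816600, 24240600]
r8 m[N→φ8] = [7056225, 12120300]
r8 m[G→φ3] = [1, 1]
r8 m[M→φ0] = [2400, 2256]
r8 m[M→φ1] = [34575, 20475]
r9 m[φ0→J] = [32880, 27792]
r9 m[φ0→M] = [34575, 20475]
r9 m[φ1→N] = [213825, 336675]
r9 m[φ1→M] = [2400, 2256]
r9 m[φ2→J] = [105, 25]
r9 m[φ2→D] = [10690704, 8238816]
r9 m[φ3→N] = [11, 12]
r9 m[φ3→G] = [62019900, 67151700]
r9 m[φ4→J] = [7, 3]
r9 m[φ5→N] = [3, 3]
r9 m[φ6→J] = [5, 4]
r9 m[φ7→D] = [9, 4]
r9 m[φ8→N] = [8, 6]
r9 m[J→φ0] = [3675, 300]
r9 m[J→φ2] = [1150800, 333504]
r9 m[J→φ4] = [17262000, 2779200]
r9 m[J→φ6] = [24166800, 2084400]
r9 m[D→φ2] = [9, 4]
r9 m[D→φ7] = [10690704, 8238816]
r9 m[N→φ1] = [264, 216]
r9 m[N→φ3] = [5131800, 6060150]
r9 m[N→φ5] = [18816600, 24240600]
r9 m[N→φ8] = [7056225, 12120300]
r9 m[G→φ3] = [1, 1]
r9 m[M→φ0] = [2400, 2256]
r9 m[M→φ1] = [34575, 20475]
r10 m[φ0→J] = [32880, 27792]
r10 m[φ0→M] = [34575, 20475]
r10 m[φ1→N] = [213825, 336675]
r10 m[φ1→M] = [2400, 2256]
r10 m[φ2→J] = [105, 25]
r10 m[φ2→D] = [10690704, 8238816]
r10 m[φ3→N] = [11, 12]
r10 m[φ3→G] = [62019900, 67151700]
r10 m[φ4→J] = [7, 3]
r10 m[φ5→N] = [3, 3]
r10 m[φ6→J] = [5, 4]
r10 m[φ7→D] = [9, 4]
r10 m[φ8→N] = [8, 6]
r10 m[J→φ0] = [3675, 300]
r10 m[J→φ2] = [1150800, 333504]
r10 m[J→φ4] = [17262000, 2779200]
r10 m[J→φ6] = [24166800, 2084400]
r10 m[D→φ2] = [9, 4]
r10 m[D→φ7] = [10690704, 8238816]
r10 m[N→φ1] = [264, 216]
r10 m[N→φ3] = [5131800, 6060150]
r10 m[N→φ5] = [18816600, 24240600]
r10 m[N→φ8] = [7056225, 12120300]
r10 m[G→φ3] = [1, 1]
r10 m[M→φ0] = [2400, 2256]
r10 m[M→φ1] = [34575, 20475]
fixed point reached at round 10
b[M] = ⊗ incoming = [82980000, 46191600]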